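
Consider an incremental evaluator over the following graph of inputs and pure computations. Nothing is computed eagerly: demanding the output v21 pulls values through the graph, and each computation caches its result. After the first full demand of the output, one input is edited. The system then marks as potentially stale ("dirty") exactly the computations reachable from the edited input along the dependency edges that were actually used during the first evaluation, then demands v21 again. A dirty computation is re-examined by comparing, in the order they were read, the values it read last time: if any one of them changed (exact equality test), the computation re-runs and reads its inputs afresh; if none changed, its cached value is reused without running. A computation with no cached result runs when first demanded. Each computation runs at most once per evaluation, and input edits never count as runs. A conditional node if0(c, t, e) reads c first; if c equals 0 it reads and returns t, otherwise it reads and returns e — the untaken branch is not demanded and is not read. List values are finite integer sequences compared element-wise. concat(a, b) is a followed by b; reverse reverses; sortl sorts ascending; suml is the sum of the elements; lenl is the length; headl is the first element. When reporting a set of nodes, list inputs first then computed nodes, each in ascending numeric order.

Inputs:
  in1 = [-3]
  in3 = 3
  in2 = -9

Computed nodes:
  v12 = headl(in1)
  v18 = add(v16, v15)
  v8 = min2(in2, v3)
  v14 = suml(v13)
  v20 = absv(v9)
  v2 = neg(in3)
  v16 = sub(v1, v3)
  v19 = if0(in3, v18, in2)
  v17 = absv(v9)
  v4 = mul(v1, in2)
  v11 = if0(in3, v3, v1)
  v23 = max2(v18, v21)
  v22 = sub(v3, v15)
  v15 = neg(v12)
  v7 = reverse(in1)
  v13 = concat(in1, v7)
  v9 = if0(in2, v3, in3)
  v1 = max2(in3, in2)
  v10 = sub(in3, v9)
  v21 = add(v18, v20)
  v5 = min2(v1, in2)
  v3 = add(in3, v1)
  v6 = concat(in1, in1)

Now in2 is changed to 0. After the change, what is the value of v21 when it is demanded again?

Initial pass — values computed on the first demand:
  v1 = max2(3, -9) = 3
  v3 = add(3, 3) = 6
  v9 = if0(in2=-9 -> else branch in3) = 3
  v12 = headl([-3]) = -3
  v15 = neg(-3) = 3
  v16 = sub(3, 6) = -3
  v18 = add(-3, 3) = 0
  v20 = absv(3) = 3
  v21 = add(0, 3) = 3

Second demand — change propagation:
  v1: re-runs because in2 -9->0; new result 3 (unchanged).
  v3: re-examined; everything it read last time is the same (in3 unchanged, v1 unchanged) — cache 6 kept, no run.
  v9: re-runs because in2 -9->0; new result 6.
  v16: re-examined; everything it read last time is the same (v1 unchanged, v3 unchanged) — cache -3 kept, no run.
  v18: re-examined; everything it read last time is the same (v16 unchanged, v15 unchanged) — cache 0 kept, no run.
  v20: re-runs because v9 3->6; new result 6.
  v21: re-runs because v20 3->6; new result 6.

The important point: at v3 every value read last time is unchanged, so the dirty flag clears without a run.

v21 now evaluates to 6.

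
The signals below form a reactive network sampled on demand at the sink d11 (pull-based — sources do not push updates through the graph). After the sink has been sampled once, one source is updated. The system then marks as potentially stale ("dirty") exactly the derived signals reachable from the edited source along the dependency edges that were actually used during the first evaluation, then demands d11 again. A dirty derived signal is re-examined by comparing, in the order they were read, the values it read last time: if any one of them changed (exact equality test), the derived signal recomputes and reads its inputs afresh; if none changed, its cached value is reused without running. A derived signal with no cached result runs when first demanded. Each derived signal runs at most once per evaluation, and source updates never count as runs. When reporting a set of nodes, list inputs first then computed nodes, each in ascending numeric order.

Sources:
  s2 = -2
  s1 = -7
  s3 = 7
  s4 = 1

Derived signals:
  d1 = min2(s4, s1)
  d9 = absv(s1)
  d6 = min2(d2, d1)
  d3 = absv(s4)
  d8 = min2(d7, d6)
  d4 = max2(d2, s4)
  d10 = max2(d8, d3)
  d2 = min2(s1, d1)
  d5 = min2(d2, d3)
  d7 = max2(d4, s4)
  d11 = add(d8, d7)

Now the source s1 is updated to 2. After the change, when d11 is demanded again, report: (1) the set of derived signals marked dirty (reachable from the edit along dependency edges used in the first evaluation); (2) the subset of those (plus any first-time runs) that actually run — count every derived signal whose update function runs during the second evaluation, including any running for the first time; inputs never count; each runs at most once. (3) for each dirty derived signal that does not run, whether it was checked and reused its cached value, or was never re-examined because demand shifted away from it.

Initial pass — values computed on the first demand:
  d1 = min2(1, -7) = -7
  d2 = min2(-7, -7) = -7
  d4 = max2(-7, 1) = 1
  d6 = min2(-7, -7) = -7
  d7 = max2(1, 1) = 1
  d8 = min2(1, -7) = -7
  d11 = add(-7, 1) = -6

Second demand — change propagation:
  d1: re-runs because s1 -7->2; new result 1.
  d2: re-runs because s1 -7->2; d1 -7->1; new result 1.
  d4: re-runs because d2 -7->1; new result 1 (unchanged).
  d6: re-runs because d2 -7->1; d1 -7->1; new result 1.
  d7: re-examined; everything it read last time is the same (d4 unchanged, s4 unchanged) — cache 1 kept, no run.
  d8: re-runs because d6 -7->1; new result 1.
  d11: re-runs because d8 -7->1; new result 2.

The important point: at d7 every value read last time is unchanged, so the dirty flag clears without a run.

Dirty set: d1, d2, d4, d6, d7, d8, d11.
Run set: d1, d2, d4, d6, d8, d11 (6 run).
Re-examined without running (cache reused): d7.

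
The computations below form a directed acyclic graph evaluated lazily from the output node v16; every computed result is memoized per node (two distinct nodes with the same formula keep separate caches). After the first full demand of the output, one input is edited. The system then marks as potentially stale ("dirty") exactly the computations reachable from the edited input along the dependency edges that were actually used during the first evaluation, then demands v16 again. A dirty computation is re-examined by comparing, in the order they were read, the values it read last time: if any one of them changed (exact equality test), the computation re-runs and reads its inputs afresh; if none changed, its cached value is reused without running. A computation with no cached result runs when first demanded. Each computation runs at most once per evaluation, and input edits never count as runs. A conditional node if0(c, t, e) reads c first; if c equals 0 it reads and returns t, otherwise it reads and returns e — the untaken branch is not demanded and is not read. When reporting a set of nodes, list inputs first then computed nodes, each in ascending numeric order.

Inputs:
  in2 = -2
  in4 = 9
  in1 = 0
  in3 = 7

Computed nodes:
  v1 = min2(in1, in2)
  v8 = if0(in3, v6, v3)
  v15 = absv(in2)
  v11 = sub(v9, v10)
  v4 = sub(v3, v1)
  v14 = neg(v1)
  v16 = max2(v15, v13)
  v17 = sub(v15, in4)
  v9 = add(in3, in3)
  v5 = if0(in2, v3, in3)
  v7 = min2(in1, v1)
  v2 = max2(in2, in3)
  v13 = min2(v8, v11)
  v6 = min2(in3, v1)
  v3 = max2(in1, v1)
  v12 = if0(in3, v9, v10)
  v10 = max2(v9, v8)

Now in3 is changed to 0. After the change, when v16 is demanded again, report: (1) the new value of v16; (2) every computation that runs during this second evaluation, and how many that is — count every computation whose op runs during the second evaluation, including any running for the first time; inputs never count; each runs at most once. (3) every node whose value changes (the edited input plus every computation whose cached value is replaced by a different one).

Demanding v16 again yields 2.
7 computations run: v6, v8, v9, v10, v11, v13, v16.
The nodes whose values change: in3, v8, v9, v10, v13.
Note the branch switch — v6 had no cache and runs now for the first time.

First demand of the output computes:
  v1 = min2(0, -2) = -2
  v3 = max2(0, -2) = 0
  v8 = if0(in3=7 -> else branch v3) = 0
  v9 = add(7, 7) = 14
  v10 = max2(14, 0) = 14
  v11 = sub(14, 14) = 0
  v13 = min2(0, 0) = 0
  v15 = absv(-2) = 2
  v16 = max2(2, 0) = 2

After the edit, cleaning proceeds:
  v6: had never run; runs now, result -2.
  v8: a read changed (in3 7->0) — executes, giving -2.
  v9: a read changed (in3 7->0; in3 7->0) — executes, giving 0.
  v10: a read changed (v9 14->0; v8 0->-2) — executes, giving 0.
  v11: a read changed (v9 14->0; v10 14->0) — executes, giving 0 — identical to its old value.
  v13: a read changed (v8 0->-2) — executes, giving -2.
  v16: a read changed (v13 0->-2) — executes, giving 2 — identical to its old value.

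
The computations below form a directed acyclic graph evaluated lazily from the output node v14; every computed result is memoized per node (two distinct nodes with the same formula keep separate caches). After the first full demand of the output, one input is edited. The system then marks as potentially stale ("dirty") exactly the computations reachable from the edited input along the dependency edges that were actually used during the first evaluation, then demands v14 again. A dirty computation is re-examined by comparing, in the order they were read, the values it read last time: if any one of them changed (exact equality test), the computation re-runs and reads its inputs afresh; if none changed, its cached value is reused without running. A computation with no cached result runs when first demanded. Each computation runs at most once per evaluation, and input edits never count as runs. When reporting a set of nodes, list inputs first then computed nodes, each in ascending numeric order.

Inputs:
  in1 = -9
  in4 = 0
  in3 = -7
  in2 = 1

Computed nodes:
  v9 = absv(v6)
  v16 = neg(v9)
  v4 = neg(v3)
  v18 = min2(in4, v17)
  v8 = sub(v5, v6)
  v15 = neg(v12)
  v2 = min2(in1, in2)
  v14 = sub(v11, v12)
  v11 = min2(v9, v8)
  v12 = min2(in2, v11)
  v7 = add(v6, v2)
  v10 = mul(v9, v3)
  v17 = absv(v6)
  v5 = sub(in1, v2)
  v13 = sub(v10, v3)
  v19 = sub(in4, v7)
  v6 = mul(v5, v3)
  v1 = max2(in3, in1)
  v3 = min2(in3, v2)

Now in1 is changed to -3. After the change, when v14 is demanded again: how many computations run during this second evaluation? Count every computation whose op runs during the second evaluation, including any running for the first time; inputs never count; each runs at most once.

First demand of the output computes:
  v2 = min2(-9, 1) = -9
  v3 = min2(-7, -9) = -9
  v5 = sub(-9, -9) = 0
  v6 = mul(0, -9) = 0
  v8 = sub(0, 0) = 0
  v9 = absv(0) = 0
  v11 = min2(0, 0) = 0
  v12 = min2(1, 0) = 0
  v14 = sub(0, 0) = 0

After the edit, cleaning proceeds:
  v2: a read changed (in1 -9->-3) — executes, giving -3.
  v3: a read changed (v2 -9->-3) — executes, giving -7.
  v5: a read changed (in1 -9->-3; v2 -9->-3) — executes, giving 0 — identical to its old value.
  v6: a read changed (v3 -9->-7) — executes, giving 0 — identical to its old value.
  v8: dirty, but its reads are unchanged (v5 unchanged, v6 unchanged); cached 0 stands.
  v9: dirty, but its reads are unchanged (v6 unchanged); cached 0 stands.
  v11: dirty, but its reads are unchanged (v9 unchanged, v8 unchanged); cached 0 stands.
  v12: dirty, but its reads are unchanged (in2 unchanged, v11 unchanged); cached 0 stands.
  v14: dirty, but its reads are unchanged (v11 unchanged, v12 unchanged); cached 0 stands.

Note where the cutoff bites: v8 is checked, finds nothing changed, and keeps its cache.

4 computations run: v2, v3, v5, v6.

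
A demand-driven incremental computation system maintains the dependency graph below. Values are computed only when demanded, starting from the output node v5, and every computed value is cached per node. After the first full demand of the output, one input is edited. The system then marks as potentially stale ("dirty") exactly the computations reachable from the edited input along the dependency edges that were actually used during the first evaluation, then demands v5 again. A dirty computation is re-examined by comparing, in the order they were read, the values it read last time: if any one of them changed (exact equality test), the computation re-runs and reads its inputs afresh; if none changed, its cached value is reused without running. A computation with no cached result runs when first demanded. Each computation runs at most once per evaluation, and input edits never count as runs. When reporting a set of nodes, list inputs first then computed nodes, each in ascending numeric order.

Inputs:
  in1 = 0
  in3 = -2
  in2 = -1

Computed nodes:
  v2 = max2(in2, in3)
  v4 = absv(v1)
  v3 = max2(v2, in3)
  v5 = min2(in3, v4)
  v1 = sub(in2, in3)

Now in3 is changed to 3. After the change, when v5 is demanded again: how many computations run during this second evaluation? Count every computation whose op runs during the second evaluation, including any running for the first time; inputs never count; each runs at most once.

Computations that run: v1, v4, v5 — 3 in total.

First evaluation (everything demanded from the output):
  v1 = sub(-1, -2) = 1
  v4 = absv(1) = 1
  v5 = min2(-2, 1) = -2

Propagation after the edit:
  v1: runs — in3 -2->3; result -4.
  v4: runs — v1 1->-4; result 4.
  v5: runs — in3 -2->3; v4 1->4; result 3.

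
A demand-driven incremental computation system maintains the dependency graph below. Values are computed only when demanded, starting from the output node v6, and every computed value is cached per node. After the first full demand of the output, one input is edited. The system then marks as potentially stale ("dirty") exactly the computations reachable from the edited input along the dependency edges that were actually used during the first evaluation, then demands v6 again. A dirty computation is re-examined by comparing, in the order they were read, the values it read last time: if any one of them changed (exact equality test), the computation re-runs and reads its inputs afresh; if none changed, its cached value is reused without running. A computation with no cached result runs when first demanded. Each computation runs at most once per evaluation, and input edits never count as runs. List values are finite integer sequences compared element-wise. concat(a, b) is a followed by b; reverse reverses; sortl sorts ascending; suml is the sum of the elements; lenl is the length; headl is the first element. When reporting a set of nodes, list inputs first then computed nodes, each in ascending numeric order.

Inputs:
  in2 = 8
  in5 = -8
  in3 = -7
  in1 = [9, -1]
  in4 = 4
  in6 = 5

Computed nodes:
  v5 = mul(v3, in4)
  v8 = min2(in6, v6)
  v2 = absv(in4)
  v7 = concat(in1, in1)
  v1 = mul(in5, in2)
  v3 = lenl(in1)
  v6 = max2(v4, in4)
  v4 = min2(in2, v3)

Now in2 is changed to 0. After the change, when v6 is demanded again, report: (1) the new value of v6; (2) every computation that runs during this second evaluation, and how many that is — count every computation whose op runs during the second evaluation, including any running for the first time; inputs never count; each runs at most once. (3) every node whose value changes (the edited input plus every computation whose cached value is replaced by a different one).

New value of v6: 4.
Computations that run: v4, v6 — 2 in total.
Values that change: in2, v4.

First evaluation (everything demanded from the output):
  v3 = lenl([9, -1]) = 2
  v4 = min2(8, 2) = 2
  v6 = max2(2, 4) = 4

Propagation after the edit:
  v4: runs — in2 8->0; result 0.
  v6: runs — v4 2->0; result 4 (same value as before).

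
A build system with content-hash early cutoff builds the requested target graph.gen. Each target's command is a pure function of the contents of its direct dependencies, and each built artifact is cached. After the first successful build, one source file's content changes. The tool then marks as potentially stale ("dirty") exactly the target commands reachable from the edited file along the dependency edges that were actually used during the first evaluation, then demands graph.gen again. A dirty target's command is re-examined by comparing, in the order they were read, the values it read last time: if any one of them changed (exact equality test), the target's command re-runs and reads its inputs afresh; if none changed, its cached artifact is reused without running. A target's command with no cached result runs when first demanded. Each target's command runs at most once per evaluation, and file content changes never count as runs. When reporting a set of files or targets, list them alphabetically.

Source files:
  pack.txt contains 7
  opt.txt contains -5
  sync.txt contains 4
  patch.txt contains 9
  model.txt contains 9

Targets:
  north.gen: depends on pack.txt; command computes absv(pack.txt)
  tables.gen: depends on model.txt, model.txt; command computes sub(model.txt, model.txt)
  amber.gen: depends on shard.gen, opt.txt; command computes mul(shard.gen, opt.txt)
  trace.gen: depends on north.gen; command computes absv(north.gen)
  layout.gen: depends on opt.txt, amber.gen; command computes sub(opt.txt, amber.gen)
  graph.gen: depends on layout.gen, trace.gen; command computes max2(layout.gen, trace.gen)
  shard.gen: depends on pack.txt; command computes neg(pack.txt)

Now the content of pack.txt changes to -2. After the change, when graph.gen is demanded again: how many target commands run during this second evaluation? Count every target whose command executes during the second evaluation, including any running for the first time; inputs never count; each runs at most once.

Target commands that run: amber.gen, graph.gen, layout.gen, north.gen, shard.gen, trace.gen — 6 in total.

First evaluation (everything demanded from the output):
  north.gen = absv(7) = 7
  shard.gen = neg(7) = -7
  amber.gen = mul(-7, -5) = 35
  layout.gen = sub(-5, 35) = -40
  trace.gen = absv(7) = 7
  graph.gen = max2(-40, 7) = 7

Propagation after the edit:
  north.gen: runs — pack.txt 7->-2; result 2.
  shard.gen: runs — pack.txt 7->-2; result 2.
  amber.gen: runs — shard.gen -7->2; result -10.
  layout.gen: runs — amber.gen 35->-10; result 5.
  trace.gen: runs — north.gen 7->2; result 2.
  graph.gen: runs — layout.gen -40->5; trace.gen 7->2; result 5.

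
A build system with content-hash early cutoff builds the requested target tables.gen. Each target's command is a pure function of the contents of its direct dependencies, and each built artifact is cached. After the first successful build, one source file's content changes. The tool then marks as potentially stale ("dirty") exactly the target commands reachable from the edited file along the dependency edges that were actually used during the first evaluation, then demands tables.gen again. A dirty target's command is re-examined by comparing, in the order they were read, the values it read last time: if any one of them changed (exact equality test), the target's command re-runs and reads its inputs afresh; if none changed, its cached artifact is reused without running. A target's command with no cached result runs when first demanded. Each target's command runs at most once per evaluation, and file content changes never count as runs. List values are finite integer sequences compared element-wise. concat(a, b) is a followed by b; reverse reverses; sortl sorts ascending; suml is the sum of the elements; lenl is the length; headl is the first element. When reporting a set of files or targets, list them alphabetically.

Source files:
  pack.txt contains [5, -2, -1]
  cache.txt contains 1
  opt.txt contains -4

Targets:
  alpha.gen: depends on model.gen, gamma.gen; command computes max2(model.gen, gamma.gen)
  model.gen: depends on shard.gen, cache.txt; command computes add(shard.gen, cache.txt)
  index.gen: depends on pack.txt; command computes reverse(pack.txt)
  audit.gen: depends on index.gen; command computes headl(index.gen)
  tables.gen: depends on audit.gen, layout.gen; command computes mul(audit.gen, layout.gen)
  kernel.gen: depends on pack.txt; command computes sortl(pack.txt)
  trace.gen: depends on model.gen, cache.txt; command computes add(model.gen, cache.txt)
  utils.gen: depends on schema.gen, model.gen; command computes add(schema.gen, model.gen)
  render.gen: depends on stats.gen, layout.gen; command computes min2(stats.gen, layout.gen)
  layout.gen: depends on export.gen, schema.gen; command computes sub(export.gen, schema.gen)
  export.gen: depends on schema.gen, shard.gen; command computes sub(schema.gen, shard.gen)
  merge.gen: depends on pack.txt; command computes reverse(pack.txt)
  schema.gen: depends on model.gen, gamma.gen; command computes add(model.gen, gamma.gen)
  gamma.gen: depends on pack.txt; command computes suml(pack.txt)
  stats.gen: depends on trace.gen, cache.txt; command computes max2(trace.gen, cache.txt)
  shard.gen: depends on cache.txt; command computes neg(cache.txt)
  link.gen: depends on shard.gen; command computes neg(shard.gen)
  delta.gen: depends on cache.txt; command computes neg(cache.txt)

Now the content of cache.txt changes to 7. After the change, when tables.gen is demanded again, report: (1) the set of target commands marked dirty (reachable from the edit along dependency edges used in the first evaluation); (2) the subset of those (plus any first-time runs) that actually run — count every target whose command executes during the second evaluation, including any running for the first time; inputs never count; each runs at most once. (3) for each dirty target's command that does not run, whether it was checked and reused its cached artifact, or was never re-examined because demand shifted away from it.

First evaluation (everything demanded from the output):
  gamma.gen = suml([5, -2, -1]) = 2
  index.gen = reverse([5, -2, -1]) = [-1, -2, 5]
  audit.gen = headl([-1, -2, 5]) = -1
  shard.gen = neg(1) = -1
  model.gen = add(-1, 1) = 0
  schema.gen = add(0, 2) = 2
  export.gen = sub(2, -1) = 3
  layout.gen = sub(3, 2) = 1
  tables.gen = mul(-1, 1) = -1

Propagation after the edit:
  shard.gen: runs — cache.txt 1->7; result -7.
  model.gen: runs — shard.gen -1->-7; cache.txt 1->7; result 0 (same value as before).
  schema.gen: checked — values it read are unchanged (model.gen unchanged, gamma.gen unchanged); reused cached 2 without running.
  export.gen: runs — shard.gen -1->-7; result 9.
  layout.gen: runs — export.gen 3->9; result 7.
  tables.gen: runs — layout.gen 1->7; result -7.

Key observation: the cutoff stops propagation at schema.gen — its inputs' values are unchanged, so it reuses its cache.

Marked dirty: export.gen, layout.gen, model.gen, schema.gen, shard.gen, tables.gen.
Target commands that run: export.gen, layout.gen, model.gen, shard.gen, tables.gen — 5 in total.
Checked but reused from cache: schema.gen.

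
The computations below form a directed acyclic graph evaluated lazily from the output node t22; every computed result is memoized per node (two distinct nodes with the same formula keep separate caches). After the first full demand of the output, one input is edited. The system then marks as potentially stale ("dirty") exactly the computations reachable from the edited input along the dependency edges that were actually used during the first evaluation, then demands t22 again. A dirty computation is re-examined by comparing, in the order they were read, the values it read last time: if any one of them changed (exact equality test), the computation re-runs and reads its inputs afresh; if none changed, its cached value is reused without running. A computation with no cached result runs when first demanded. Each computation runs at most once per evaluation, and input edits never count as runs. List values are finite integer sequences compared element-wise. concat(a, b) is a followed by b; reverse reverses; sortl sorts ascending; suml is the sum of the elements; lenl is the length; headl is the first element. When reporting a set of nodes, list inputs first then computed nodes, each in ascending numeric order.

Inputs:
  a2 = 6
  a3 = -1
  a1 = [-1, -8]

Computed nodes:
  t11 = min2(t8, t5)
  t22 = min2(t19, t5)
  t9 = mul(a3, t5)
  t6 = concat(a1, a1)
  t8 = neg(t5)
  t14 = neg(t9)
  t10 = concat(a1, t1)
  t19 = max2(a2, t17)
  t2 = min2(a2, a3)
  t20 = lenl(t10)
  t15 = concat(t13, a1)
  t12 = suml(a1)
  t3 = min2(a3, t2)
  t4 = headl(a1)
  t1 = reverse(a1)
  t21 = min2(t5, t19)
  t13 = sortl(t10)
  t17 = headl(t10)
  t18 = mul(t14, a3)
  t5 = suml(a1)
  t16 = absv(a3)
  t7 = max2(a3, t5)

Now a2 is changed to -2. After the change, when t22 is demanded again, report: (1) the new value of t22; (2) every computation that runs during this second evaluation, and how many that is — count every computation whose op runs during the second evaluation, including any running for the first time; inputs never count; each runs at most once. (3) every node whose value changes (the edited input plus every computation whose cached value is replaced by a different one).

Demanding t22 again yields -9.
2 computations run: t19, t22.
The nodes whose values change: a2, t19.

First demand of the output computes:
  t1 = reverse([-1, -8]) = [-8, -1]
  t5 = suml([-1, -8]) = -9
  t10 = concat([-1, -8], [-8, -1]) = [-1, -8, -8, -1]
  t17 = headl([-1, -8, -8, -1]) = -1
  t19 = max2(6, -1) = 6
  t22 = min2(6, -9) = -9

After the edit, cleaning proceeds:
  t19: a read changed (a2 6->-2) — executes, giving -1.
  t22: a read changed (t19 6->-1) — executes, giving -9 — identical to its old value.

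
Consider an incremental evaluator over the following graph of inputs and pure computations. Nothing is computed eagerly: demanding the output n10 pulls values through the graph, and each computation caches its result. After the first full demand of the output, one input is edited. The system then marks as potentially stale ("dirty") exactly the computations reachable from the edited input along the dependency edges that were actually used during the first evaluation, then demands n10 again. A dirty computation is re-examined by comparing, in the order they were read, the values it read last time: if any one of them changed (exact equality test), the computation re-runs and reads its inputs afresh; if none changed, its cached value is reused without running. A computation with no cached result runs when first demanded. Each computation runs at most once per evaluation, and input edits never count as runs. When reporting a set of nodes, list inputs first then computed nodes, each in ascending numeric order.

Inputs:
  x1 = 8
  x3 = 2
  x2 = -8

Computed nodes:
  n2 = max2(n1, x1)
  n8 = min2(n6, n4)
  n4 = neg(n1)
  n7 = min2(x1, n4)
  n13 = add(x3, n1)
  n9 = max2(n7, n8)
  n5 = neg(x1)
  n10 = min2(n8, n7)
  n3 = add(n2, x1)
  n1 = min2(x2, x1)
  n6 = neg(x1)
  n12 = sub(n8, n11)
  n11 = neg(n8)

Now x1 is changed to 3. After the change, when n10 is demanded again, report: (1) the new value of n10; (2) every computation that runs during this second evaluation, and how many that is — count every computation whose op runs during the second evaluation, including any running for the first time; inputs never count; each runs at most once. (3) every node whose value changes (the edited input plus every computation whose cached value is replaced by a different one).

Initial pass — values computed on the first demand:
  n1 = min2(-8, 8) = -8
  n4 = neg(-8) = 8
  n6 = neg(8) = -8
  n7 = min2(8, 8) = 8
  n8 = min2(-8, 8) = -8
  n10 = min2(-8, 8) = -8

Second demand — change propagation:
  n1: re-runs because x1 8->3; new result -8 (unchanged).
  n4: re-examined; everything it read last time is the same (n1 unchanged) — cache 8 kept, no run.
  n6: re-runs because x1 8->3; new result -3.
  n7: re-runs because x1 8->3; new result 3.
  n8: re-runs because n6 -8->-3; new result -3.
  n10: re-runs because n8 -8->-3; n7 8->3; new result -3.

The important point: at n4 every value read last time is unchanged, so the dirty flag clears without a run.

n10 now evaluates to -3.
Run set: n1, n6, n7, n8, n10 (5 run).
Changed values: x1, n6, n7, n8, n10.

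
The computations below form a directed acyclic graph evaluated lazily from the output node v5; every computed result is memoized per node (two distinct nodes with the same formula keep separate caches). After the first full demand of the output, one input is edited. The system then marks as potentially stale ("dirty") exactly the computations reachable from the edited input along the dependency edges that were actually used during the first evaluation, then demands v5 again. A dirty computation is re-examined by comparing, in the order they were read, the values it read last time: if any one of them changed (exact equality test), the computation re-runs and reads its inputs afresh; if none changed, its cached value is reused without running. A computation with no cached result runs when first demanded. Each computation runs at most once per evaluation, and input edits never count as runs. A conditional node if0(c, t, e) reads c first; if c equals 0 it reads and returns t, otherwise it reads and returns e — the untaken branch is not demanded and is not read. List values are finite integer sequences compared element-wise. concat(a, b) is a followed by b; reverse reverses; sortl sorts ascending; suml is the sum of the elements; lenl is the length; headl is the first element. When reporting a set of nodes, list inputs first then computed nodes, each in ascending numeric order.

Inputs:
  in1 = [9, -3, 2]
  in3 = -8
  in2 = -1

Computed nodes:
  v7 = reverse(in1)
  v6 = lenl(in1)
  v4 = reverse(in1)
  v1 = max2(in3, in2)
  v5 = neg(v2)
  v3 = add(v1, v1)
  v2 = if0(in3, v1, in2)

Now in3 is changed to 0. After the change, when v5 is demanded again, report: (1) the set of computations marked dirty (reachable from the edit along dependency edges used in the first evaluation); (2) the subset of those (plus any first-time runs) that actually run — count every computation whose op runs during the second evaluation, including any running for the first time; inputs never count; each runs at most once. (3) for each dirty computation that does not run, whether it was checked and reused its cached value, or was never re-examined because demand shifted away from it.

The edit dirties: v2, v5.
3 computations run: v1, v2, v5.
No dirty computation escaped a run.
Note the branch switch — v1 had no cache and runs now for the first time.

First demand of the output computes:
  v2 = if0(in3=-8 -> else branch in2) = -1
  v5 = neg(-1) = 1

After the edit, cleaning proceeds:
  v1: had never run; runs now, result 0.
  v2: a read changed (in3 -8->0) — executes, giving 0.
  v5: a read changed (v2 -1->0) — executes, giving 0.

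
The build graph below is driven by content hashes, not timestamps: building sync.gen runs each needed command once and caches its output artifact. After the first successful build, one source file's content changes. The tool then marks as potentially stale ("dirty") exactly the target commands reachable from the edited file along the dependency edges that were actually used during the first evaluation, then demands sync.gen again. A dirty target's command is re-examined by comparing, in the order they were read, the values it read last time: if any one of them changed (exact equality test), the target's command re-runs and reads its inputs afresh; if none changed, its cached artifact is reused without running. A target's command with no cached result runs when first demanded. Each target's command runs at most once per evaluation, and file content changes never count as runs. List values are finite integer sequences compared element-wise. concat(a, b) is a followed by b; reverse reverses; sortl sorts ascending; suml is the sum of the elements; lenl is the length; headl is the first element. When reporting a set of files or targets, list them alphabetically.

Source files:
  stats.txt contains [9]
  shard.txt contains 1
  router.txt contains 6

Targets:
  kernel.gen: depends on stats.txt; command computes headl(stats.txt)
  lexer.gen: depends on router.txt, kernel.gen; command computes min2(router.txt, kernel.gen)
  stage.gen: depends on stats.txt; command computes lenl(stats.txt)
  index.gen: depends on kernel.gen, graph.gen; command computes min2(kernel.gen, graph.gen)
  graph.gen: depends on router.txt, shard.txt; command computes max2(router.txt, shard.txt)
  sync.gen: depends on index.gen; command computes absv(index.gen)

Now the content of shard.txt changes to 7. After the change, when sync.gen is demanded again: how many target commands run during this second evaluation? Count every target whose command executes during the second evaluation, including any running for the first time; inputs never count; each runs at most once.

Run set: graph.gen, index.gen, sync.gen (3 run).

Initial pass — values computed on the first demand:
  graph.gen = max2(6, 1) = 6
  kernel.gen = headl([9]) = 9
  index.gen = min2(9, 6) = 6
  sync.gen = absv(6) = 6

Second demand — change propagation:
  graph.gen: re-runs because shard.txt 1->7; new result 7.
  index.gen: re-runs because graph.gen 6->7; new result 7.
  sync.gen: re-runs because index.gen 6->7; new result 7.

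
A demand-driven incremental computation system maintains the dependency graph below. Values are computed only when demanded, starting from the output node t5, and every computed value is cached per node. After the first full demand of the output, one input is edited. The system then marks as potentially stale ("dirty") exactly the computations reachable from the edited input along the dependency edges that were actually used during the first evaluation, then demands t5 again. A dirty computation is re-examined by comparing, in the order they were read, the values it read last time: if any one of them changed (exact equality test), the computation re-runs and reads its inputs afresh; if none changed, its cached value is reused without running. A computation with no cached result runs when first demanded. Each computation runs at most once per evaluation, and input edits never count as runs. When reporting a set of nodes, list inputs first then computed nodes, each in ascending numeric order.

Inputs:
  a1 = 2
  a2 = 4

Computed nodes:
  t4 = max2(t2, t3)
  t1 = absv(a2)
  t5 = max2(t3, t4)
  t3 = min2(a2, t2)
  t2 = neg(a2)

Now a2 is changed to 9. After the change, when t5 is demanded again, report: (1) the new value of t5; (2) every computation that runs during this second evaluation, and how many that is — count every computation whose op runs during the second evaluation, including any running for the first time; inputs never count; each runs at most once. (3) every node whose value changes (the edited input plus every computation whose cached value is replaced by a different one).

New value of t5: -9.
Computations that run: t2, t3, t4, t5 — 4 in total.
Values that change: a2, t2, t3, t4, t5.

First evaluation (everything demanded from the output):
  t2 = neg(4) = -4
  t3 = min2(4, -4) = -4
  t4 = max2(-4, -4) = -4
  t5 = max2(-4, -4) = -4

Propagation after the edit:
  t2: runs — a2 4->9; result -9.
  t3: runs — a2 4->9; t2 -4->-9; result -9.
  t4: runs — t2 -4->-9; t3 -4->-9; result -9.
  t5: runs — t3 -4->-9; t4 -4->-9; result -9.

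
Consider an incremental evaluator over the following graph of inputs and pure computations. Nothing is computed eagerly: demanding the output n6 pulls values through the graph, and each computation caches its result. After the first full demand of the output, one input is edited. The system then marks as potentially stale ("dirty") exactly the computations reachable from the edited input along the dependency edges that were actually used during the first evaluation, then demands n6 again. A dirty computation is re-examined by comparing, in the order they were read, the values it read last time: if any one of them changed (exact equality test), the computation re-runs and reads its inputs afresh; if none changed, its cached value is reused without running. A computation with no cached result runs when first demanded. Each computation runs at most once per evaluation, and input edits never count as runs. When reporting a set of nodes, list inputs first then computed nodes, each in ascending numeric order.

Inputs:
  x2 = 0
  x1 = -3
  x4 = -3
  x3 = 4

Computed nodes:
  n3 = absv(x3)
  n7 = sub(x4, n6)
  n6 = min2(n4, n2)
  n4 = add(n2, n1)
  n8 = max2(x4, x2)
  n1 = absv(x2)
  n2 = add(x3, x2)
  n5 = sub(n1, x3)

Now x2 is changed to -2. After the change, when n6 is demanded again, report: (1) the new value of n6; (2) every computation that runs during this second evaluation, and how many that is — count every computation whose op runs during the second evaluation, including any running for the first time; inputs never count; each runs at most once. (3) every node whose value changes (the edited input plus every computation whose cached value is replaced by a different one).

n6 now evaluates to 2.
Run set: n1, n2, n4, n6 (4 run).
Changed values: x2, n1, n2, n6.

Initial pass — values computed on the first demand:
  n1 = absv(0) = 0
  n2 = add(4, 0) = 4
  n4 = add(4, 0) = 4
  n6 = min2(4, 4) = 4

Second demand — change propagation:
  n1: re-runs because x2 0->-2; new result 2.
  n2: re-runs because x2 0->-2; new result 2.
  n4: re-runs because n2 4->2; n1 0->2; new result 4 (unchanged).
  n6: re-runs because n2 4->2; new result 2.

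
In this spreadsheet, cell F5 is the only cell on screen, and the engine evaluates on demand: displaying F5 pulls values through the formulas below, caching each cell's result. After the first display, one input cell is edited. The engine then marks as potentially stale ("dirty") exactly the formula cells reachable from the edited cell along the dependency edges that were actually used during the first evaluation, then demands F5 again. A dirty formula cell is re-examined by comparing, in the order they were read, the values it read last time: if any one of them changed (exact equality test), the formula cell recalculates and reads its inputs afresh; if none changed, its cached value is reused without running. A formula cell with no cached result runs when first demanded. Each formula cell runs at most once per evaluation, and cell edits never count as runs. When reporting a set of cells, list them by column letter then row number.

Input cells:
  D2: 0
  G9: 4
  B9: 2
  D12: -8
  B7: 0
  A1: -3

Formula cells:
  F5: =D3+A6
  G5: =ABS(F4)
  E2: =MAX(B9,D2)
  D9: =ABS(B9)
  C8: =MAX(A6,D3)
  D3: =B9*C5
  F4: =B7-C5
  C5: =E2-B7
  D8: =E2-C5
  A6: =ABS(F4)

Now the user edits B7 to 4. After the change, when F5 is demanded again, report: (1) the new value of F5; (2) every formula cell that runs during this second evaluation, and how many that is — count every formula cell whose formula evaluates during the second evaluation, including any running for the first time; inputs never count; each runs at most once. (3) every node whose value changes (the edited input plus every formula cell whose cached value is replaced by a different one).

F5 now evaluates to 2.
Run set: A6, C5, D3, F4, F5 (5 run).
Changed values: A6, B7, C5, D3, F4, F5.

Initial pass — values computed on the first demand:
  E2 = MAX(2, 0) = 2
  C5 = 2 - 0 = 2
  D3 = 2 * 2 = 4
  F4 = 0 - 2 = -2
  A6 = ABS(-2) = 2
  F5 = 4 + 2 = 6

Second demand — change propagation:
  C5: re-runs because B7 0->4; new result -2.
  D3: re-runs because C5 2->-2; new result -4.
  F4: re-runs because B7 0->4; C5 2->-2; new result 6.
  A6: re-runs because F4 -2->6; new result 6.
  F5: re-runs because D3 4->-4; A6 2->6; new result 2.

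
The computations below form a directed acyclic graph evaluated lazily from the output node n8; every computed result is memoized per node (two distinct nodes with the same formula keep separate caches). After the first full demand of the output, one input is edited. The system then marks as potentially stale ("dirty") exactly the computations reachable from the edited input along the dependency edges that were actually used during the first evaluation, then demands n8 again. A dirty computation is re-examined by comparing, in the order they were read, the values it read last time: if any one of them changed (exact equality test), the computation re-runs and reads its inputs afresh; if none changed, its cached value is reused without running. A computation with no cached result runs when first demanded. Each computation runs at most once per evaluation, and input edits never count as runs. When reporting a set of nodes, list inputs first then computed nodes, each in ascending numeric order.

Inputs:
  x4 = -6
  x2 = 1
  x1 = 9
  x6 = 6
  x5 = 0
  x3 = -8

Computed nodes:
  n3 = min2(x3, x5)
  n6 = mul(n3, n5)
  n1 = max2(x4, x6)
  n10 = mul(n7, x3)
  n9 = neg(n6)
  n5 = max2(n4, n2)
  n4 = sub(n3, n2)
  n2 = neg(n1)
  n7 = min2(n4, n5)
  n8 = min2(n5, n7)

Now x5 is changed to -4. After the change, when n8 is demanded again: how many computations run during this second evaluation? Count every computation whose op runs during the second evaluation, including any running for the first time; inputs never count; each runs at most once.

1 computations run: n3.
Note the absorption at n3: it re-runs yet its value is the same, leaving the output's value untouched.

First demand of the output computes:
  n1 = max2(-6, 6) = 6
  n2 = neg(6) = -6
  n3 = min2(-8, 0) = -8
  n4 = sub(-8, -6) = -2
  n5 = max2(-2, -6) = -2
  n7 = min2(-2, -2) = -2
  n8 = min2(-2, -2) = -2

After the edit, cleaning proceeds:
  n3: a read changed (x5 0->-4) — executes, giving -8 — identical to its old value.
  n4: dirty, but its reads are unchanged (n3 unchanged, n2 unchanged); cached -2 stands.
  n5: dirty, but its reads are unchanged (n4 unchanged, n2 unchanged); cached -2 stands.
  n7: dirty, but its reads are unchanged (n4 unchanged, n5 unchanged); cached -2 stands.
  n8: dirty, but its reads are unchanged (n5 unchanged, n7 unchanged); cached -2 stands.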